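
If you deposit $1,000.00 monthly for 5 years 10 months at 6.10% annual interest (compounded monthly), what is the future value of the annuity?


Future value of an ordinary annuity: FV = PMT × ((1 + r)^n − 1) / r
Monthly rate r = 0.061/12 ≈ 0.00508333, n = 70
FV = $1,000.00 × ((1 + 0.061/12)^70 − 1) / (0.061/12)
FV = $1,000.00 × 83.819733
FV = $83,819.73

FV = PMT × ((1+r)^n - 1)/r = $83,819.73


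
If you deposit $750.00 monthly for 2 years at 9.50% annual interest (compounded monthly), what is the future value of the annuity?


Future value of an ordinary annuity: FV = PMT × ((1 + r)^n − 1) / r
Monthly rate r = 0.095/12 ≈ 0.00791667, n = 24
FV = $750.00 × ((1 + 0.095/12)^24 − 1) / (0.095/12)
FV = $750.00 × 26.317295
FV = $19,737.97

FV = PMT × ((1+r)^n - 1)/r = $19,737.97


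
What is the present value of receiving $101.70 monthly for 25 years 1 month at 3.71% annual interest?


Present value of an ordinary annuity: PV = PMT × (1 − (1 + r)^(−n)) / r
Monthly rate r = 0.0371/12 ≈ 0.00309167, n = 301
PV = $101.70 × (1 − (1 + 0.0371/12)^(−301)) / (0.0371/12)
PV = $101.70 × 195.723939
PV = $19,905.12

PV = PMT × (1-(1+r)^(-n))/r = $19,905.12


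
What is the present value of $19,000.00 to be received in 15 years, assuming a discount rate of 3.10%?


Present value formula: PV = FV / (1 + r)^t
PV = $19,000.00 / (1 + 0.031)^15
PV = $19,000.00 / 1.580811
PV = $12,019.15

PV = FV / (1 + r)^t = $12,019.15


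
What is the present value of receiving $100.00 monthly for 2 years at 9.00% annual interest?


Present value of an ordinary annuity: PV = PMT × (1 − (1 + r)^(−n)) / r
Monthly rate r = 0.09/12 = 0.0075, n = 24
PV = $100.00 × (1 − (1 + 0.09/12)^(−24)) / (0.09/12)
PV = $100.00 × 21.889146
PV = $2,188.91

PV = PMT × (1-(1+r)^(-n))/r = $2,188.91


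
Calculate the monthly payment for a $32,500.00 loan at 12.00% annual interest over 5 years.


Loan payment formula: PMT = PV × r / (1 − (1 + r)^(−n))
Monthly rate r = 0.12/12 = 0.01, n = 60 months
Denominator: 1 − (1 + 0.12/12)^(−60) = 0.4495504
PMT = $32,500.00 × (0.12/12) / 0.4495504
PMT = $722.94 per month

PMT = PV × r / (1-(1+r)^(-n)) = $722.94/month


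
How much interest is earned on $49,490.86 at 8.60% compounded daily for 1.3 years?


Compound interest earned = final amount − principal.
A = P(1 + r/n)^(nt) = $49,490.86 × (1 + 0.086/365)^(365 × 1.3) = $55,344.36
Interest = A − P = $55,344.36 − $49,490.86 = $5,853.50

Interest = A - P = $5,853.50


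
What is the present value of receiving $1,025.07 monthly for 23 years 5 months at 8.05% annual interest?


Present value of an ordinary annuity: PV = PMT × (1 − (1 + r)^(−n)) / r
Monthly rate r = 0.0805/12 ≈ 0.00670833, n = 281
PV = $1,025.07 × (1 − (1 + 0.0805/12)^(−281)) / (0.0805/12)
PV = $1,025.07 × 126.293454
PV = $129,459.63

PV = PMT × (1-(1+r)^(-n))/r = $129,459.63


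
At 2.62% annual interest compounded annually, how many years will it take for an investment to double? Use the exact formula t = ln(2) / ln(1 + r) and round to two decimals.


Doubling condition: (1 + r)^t = 2
Take ln of both sides: t × ln(1 + r) = ln(2)
t = ln(2) / ln(1 + r)
t = 0.693147 / 0.025863
t = 26.80

t = ln(2) / ln(1 + r) = 26.80 years


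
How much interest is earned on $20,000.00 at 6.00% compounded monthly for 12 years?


Compound interest earned = final amount − principal.
A = P(1 + r/n)^(nt) = $20,000.00 × (1 + 0.06/12)^(12 × 12) = $41,015.02
Interest = A − P = $41,015.02 − $20,000.00 = $21,015.02

Interest = A - P = $21,015.02


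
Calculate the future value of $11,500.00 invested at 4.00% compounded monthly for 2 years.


Compound interest formula: A = P(1 + r/n)^(nt)
A = $11,500.00 × (1 + 0.04/12)^(12 × 2)
Growth factor: (1 + 0.04/12)^24 = 1.083143
A = $11,500.00 × 1.083143
A = $12,456.14

A = P(1 + r/n)^(nt) = $12,456.14


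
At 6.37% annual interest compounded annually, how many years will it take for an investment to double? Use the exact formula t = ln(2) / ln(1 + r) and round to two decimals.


Doubling condition: (1 + r)^t = 2
Take ln of both sides: t × ln(1 + r) = ln(2)
t = ln(2) / ln(1 + r)
t = 0.693147 / 0.061753
t = 11.22

t = ln(2) / ln(1 + r) = 11.22 years


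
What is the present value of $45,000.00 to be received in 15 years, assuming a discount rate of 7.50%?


Present value formula: PV = FV / (1 + r)^t
PV = $45,000.00 / (1 + 0.075)^15
PV = $45,000.00 / 2.958877
PV = $15,208.47

PV = FV / (1 + r)^t = $15,208.47


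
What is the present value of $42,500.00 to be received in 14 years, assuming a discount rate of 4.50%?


Present value formula: PV = FV / (1 + r)^t
PV = $42,500.00 / (1 + 0.045)^14
PV = $42,500.00 / 1.851945
PV = $22,948.85

PV = FV / (1 + r)^t = $22,948.85


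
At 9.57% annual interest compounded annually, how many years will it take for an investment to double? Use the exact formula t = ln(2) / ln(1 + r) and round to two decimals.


Doubling condition: (1 + r)^t = 2
Take ln of both sides: t × ln(1 + r) = ln(2)
t = ln(2) / ln(1 + r)
t = 0.693147 / 0.091393
t = 7.58

t = ln(2) / ln(1 + r) = 7.58 years


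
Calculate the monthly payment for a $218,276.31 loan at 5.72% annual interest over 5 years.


Loan payment formula: PMT = PV × r / (1 − (1 + r)^(−n))
Monthly rate r = 0.0572/12 ≈ 0.00476667, n = 60 months
Denominator: 1 − (1 + 0.0572/12)^(−60) = 0.248227
PMT = $218,276.31 × (0.0572/12) / 0.248227
PMT = $4,191.53 per month

PMT = PV × r / (1-(1+r)^(-n)) = $4,191.53/month


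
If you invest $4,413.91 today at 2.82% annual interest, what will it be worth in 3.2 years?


Future value formula: FV = PV × (1 + r)^t
FV = $4,413.91 × (1 + 0.0282)^3.2
FV = $4,413.91 × 1.093071
FV = $4,824.72

FV = PV × (1 + r)^t = $4,824.72


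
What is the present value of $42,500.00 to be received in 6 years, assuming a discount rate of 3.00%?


Present value formula: PV = FV / (1 + r)^t
PV = $42,500.00 / (1 + 0.03)^6
PV = $42,500.00 / 1.1940523
PV = $35,593.08

PV = FV / (1 + r)^t = $35,593.08


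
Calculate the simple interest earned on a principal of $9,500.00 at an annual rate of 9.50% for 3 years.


Simple interest formula: I = P × r × t
I = $9,500.00 × 0.095 × 3
I = $2,707.50

I = P × r × t = $2,707.50


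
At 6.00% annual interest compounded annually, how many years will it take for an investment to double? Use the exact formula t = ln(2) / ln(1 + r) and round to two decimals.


Doubling condition: (1 + r)^t = 2
Take ln of both sides: t × ln(1 + r) = ln(2)
t = ln(2) / ln(1 + r)
t = 0.693147 / 0.058269
t = 11.90

t = ln(2) / ln(1 + r) = 11.90 years


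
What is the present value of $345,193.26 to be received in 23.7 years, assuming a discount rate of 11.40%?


Present value formula: PV = FV / (1 + r)^t
PV = $345,193.26 / (1 + 0.114)^23.7
PV = $345,193.26 / 12.917516
PV = $26,722.88

PV = FV / (1 + r)^t = $26,722.88


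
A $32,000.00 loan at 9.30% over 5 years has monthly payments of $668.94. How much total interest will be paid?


Total paid over the life of the loan = PMT × n.
Total paid = $668.94 × 60 = $40,136.40
Total interest = total paid − principal = $40,136.40 − $32,000.00 = $8,136.40

Total interest = (PMT × n) - PV = $8,136.40


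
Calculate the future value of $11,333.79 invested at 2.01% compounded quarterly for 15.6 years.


Compound interest formula: A = P(1 + r/n)^(nt)
A = $11,333.79 × (1 + 0.0201/4)^(4 × 15.6)
Growth factor: (1 + 0.0201/4)^62.4 = 1.3672136
A = $11,333.79 × 1.3672136
A = $15,495.71

A = P(1 + r/n)^(nt) = $15,495.71


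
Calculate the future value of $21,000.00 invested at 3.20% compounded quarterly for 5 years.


Compound interest formula: A = P(1 + r/n)^(nt)
A = $21,000.00 × (1 + 0.032/4)^(4 × 5)
Growth factor: (1 + 0.032/4)^20 = 1.172764
A = $21,000.00 × 1.172764
A = $24,628.04

A = P(1 + r/n)^(nt) = $24,628.04


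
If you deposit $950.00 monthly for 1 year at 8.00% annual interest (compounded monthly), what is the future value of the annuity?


Future value of an ordinary annuity: FV = PMT × ((1 + r)^n − 1) / r
Monthly rate r = 0.08/12 ≈ 0.00666667, n = 12
FV = $950.00 × ((1 + 0.08/12)^12 − 1) / (0.08/12)
FV = $950.00 × 12.449926
FV = $11,827.43

FV = PMT × ((1+r)^n - 1)/r = $11,827.43


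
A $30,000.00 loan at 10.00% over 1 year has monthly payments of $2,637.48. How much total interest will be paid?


Total paid over the life of the loan = PMT × n.
Total paid = $2,637.48 × 12 = $31,649.76
Total interest = total paid − principal = $31,649.76 − $30,000.00 = $1,649.76

Total interest = (PMT × n) - PV = $1,649.76


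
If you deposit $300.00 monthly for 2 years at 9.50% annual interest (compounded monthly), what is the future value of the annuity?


Future value of an ordinary annuity: FV = PMT × ((1 + r)^n − 1) / r
Monthly rate r = 0.095/12 ≈ 0.00791667, n = 24
FV = $300.00 × ((1 + 0.095/12)^24 − 1) / (0.095/12)
FV = $300.00 × 26.317295
FV = $7,895.19

FV = PMT × ((1+r)^n - 1)/r = $7,895.19


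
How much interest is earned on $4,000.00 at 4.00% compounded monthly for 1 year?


Compound interest earned = final amount − principal.
A = P(1 + r/n)^(nt) = $4,000.00 × (1 + 0.04/12)^(12 × 1) = $4,162.97
Interest = A − P = $4,162.97 − $4,000.00 = $162.97

Interest = A - P = $162.97


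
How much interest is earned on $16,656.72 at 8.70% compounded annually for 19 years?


Compound interest earned = final amount − principal.
A = P(1 + r/n)^(nt) = $16,656.72 × (1 + 0.087/1)^(1 × 19) = $81,273.85
Interest = A − P = $81,273.85 − $16,656.72 = $64,617.13

Interest = A - P = $64,617.13


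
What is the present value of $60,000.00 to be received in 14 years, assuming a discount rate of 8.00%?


Present value formula: PV = FV / (1 + r)^t
PV = $60,000.00 / (1 + 0.08)^14
PV = $60,000.00 / 2.937194
PV = $20,427.66

PV = FV / (1 + r)^t = $20,427.66


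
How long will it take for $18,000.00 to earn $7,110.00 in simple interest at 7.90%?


Rearrange the simple interest formula for t:
I = P × r × t  ⇒  t = I / (P × r)
t = $7,110.00 / ($18,000.00 × 0.079)
t = 5

t = I/(P×r) = 5 years


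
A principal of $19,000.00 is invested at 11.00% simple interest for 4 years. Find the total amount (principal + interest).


Total amount formula: A = P(1 + rt) = P + P·r·t
Interest: I = P × r × t = $19,000.00 × 0.11 × 4 = $8,360.00
A = P + I = $19,000.00 + $8,360.00 = $27,360.00

A = P + I = P(1 + rt) = $27,360.00


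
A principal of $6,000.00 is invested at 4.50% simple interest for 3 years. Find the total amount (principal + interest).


Total amount formula: A = P(1 + rt) = P + P·r·t
Interest: I = P × r × t = $6,000.00 × 0.045 × 3 = $810.00
A = P + I = $6,000.00 + $810.00 = $6,810.00

A = P + I = P(1 + rt) = $6,810.00


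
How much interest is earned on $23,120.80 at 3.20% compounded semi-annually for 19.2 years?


Compound interest earned = final amount − principal.
A = P(1 + r/n)^(nt) = $23,120.80 × (1 + 0.032/2)^(2 × 19.2) = $42,532.53
Interest = A − P = $42,532.53 − $23,120.80 = $19,411.73

Interest = A - P = $19,411.73


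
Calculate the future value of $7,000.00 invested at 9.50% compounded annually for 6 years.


Compound interest formula: A = P(1 + r/n)^(nt)
A = $7,000.00 × (1 + 0.095/1)^(1 × 6)
Growth factor: (1 + 0.095/1)^6 = 1.723791
A = $7,000.00 × 1.723791
A = $12,066.54

A = P(1 + r/n)^(nt) = $12,066.54


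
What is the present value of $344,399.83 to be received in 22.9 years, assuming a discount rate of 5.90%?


Present value formula: PV = FV / (1 + r)^t
PV = $344,399.83 / (1 + 0.059)^22.9
PV = $344,399.83 / 3.7163575
PV = $92,671.34

PV = FV / (1 + r)^t = $92,671.34


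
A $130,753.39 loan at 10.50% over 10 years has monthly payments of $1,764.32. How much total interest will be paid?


Total paid over the life of the loan = PMT × n.
Total paid = $1,764.32 × 120 = $211,718.40
Total interest = total paid − principal = $211,718.40 − $130,753.39 = $80,965.01

Total interest = (PMT × n) - PV = $80,965.01


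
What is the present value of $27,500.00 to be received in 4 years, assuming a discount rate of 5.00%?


Present value formula: PV = FV / (1 + r)^t
PV = $27,500.00 / (1 + 0.05)^4
PV = $27,500.00 / 1.215506
PV = $22,624.32

PV = FV / (1 + r)^t = $22,624.32


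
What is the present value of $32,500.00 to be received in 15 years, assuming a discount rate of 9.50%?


Present value formula: PV = FV / (1 + r)^t
PV = $32,500.00 / (1 + 0.095)^15
PV = $32,500.00 / 3.901322
PV = $8,330.51

PV = FV / (1 + r)^t = $8,330.51


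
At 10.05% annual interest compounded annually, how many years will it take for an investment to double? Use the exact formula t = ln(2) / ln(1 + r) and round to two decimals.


Doubling condition: (1 + r)^t = 2
Take ln of both sides: t × ln(1 + r) = ln(2)
t = ln(2) / ln(1 + r)
t = 0.693147 / 0.095765
t = 7.24

t = ln(2) / ln(1 + r) = 7.24 years


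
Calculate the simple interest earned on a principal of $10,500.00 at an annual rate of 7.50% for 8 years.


Simple interest formula: I = P × r × t
I = $10,500.00 × 0.075 × 8
I = $6,300.00

I = P × r × t = $6,300.00


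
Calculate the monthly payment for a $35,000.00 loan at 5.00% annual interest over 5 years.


Loan payment formula: PMT = PV × r / (1 − (1 + r)^(−n))
Monthly rate r = 0.05/12 ≈ 0.00416667, n = 60 months
Denominator: 1 − (1 + 0.05/12)^(−60) = 0.220795
PMT = $35,000.00 × (0.05/12) / 0.220795
PMT = $660.49 per month

PMT = PV × r / (1-(1+r)^(-n)) = $660.49/month


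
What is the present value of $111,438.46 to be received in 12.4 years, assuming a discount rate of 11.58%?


Present value formula: PV = FV / (1 + r)^t
PV = $111,438.46 / (1 + 0.1158)^12.4
PV = $111,438.46 / 3.891086
PV = $28,639.42

PV = FV / (1 + r)^t = $28,639.42


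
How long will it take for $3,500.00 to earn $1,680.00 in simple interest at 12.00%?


Rearrange the simple interest formula for t:
I = P × r × t  ⇒  t = I / (P × r)
t = $1,680.00 / ($3,500.00 × 0.12)
t = 4

t = I/(P×r) = 4 years


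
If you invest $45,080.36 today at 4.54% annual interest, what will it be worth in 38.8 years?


Future value formula: FV = PV × (1 + r)^t
FV = $45,080.36 × (1 + 0.0454)^38.8
FV = $45,080.36 × 5.5996494
FV = $252,434.21

FV = PV × (1 + r)^t = $252,434.21


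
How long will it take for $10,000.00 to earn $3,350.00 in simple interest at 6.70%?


Rearrange the simple interest formula for t:
I = P × r × t  ⇒  t = I / (P × r)
t = $3,350.00 / ($10,000.00 × 0.067)
t = 5

t = I/(P×r) = 5 years


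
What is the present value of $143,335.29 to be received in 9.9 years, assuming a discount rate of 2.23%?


Present value formula: PV = FV / (1 + r)^t
PV = $143,335.29 / (1 + 0.0223)^9.9
PV = $143,335.29 / 1.24401544
PV = $115,219.86

PV = FV / (1 + r)^t = $115,219.86


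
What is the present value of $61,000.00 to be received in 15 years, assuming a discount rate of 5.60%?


Present value formula: PV = FV / (1 + r)^t
PV = $61,000.00 / (1 + 0.056)^15
PV = $61,000.00 / 2.2644293
PV = $26,938.35

PV = FV / (1 + r)^t = $26,938.35


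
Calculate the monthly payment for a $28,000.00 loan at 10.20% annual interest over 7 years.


Loan payment formula: PMT = PV × r / (1 − (1 + r)^(−n))
Monthly rate r = 0.102/12 = 0.0085, n = 84 months
Denominator: 1 − (1 + 0.102/12)^(−84) = 0.508839
PMT = $28,000.00 × (0.102/12) / 0.508839
PMT = $467.73 per month

PMT = PV × r / (1-(1+r)^(-n)) = $467.73/month


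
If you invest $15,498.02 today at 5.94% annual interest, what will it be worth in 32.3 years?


Future value formula: FV = PV × (1 + r)^t
FV = $15,498.02 × (1 + 0.0594)^32.3
FV = $15,498.02 × 6.4481775
FV = $99,933.98

FV = PV × (1 + r)^t = $99,933.98


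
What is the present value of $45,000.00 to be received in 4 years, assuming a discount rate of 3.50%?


Present value formula: PV = FV / (1 + r)^t
PV = $45,000.00 / (1 + 0.035)^4
PV = $45,000.00 / 1.147523
PV = $39,214.90

PV = FV / (1 + r)^t = $39,214.90


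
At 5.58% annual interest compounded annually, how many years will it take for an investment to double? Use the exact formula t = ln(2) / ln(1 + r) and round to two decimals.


Doubling condition: (1 + r)^t = 2
Take ln of both sides: t × ln(1 + r) = ln(2)
t = ln(2) / ln(1 + r)
t = 0.693147 / 0.054299
t = 12.77

t = ln(2) / ln(1 + r) = 12.77 years


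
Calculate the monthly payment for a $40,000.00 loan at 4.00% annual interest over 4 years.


Loan payment formula: PMT = PV × r / (1 − (1 + r)^(−n))
Monthly rate r = 0.04/12 ≈ 0.00333333, n = 48 months
Denominator: 1 − (1 + 0.04/12)^(−48) = 0.147629
PMT = $40,000.00 × (0.04/12) / 0.147629
PMT = $903.16 per month

PMT = PV × r / (1-(1+r)^(-n)) = $903.16/month


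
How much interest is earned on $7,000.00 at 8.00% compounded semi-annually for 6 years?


Compound interest earned = final amount − principal.
A = P(1 + r/n)^(nt) = $7,000.00 × (1 + 0.08/2)^(2 × 6) = $11,207.23
Interest = A − P = $11,207.23 − $7,000.00 = $4,207.23

Interest = A - P = $4,207.23


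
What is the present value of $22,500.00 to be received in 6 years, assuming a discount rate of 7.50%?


Present value formula: PV = FV / (1 + r)^t
PV = $22,500.00 / (1 + 0.075)^6
PV = $22,500.00 / 1.543302
PV = $14,579.13

PV = FV / (1 + r)^t = $14,579.13


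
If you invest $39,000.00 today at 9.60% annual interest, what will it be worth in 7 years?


Future value formula: FV = PV × (1 + r)^t
FV = $39,000.00 × (1 + 0.096)^7
FV = $39,000.00 × 1.8996513
FV = $74,086.40

FV = PV × (1 + r)^t = $74,086.40


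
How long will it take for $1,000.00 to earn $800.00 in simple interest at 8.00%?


Rearrange the simple interest formula for t:
I = P × r × t  ⇒  t = I / (P × r)
t = $800.00 / ($1,000.00 × 0.08)
t = 10

t = I/(P×r) = 10 years


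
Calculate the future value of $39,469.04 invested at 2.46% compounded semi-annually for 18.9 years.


Compound interest formula: A = P(1 + r/n)^(nt)
A = $39,469.04 × (1 + 0.0246/2)^(2 × 18.9)
Growth factor: (1 + 0.0246/2)^37.8 = 1.587410
A = $39,469.04 × 1.587410
A = $62,653.55

A = P(1 + r/n)^(nt) = $62,653.55


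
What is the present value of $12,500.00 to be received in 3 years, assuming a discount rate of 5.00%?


Present value formula: PV = FV / (1 + r)^t
PV = $12,500.00 / (1 + 0.05)^3
PV = $12,500.00 / 1.157625
PV = $10,797.97

PV = FV / (1 + r)^t = $10,797.97


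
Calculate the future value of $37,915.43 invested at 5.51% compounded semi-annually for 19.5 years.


Compound interest formula: A = P(1 + r/n)^(nt)
A = $37,915.43 × (1 + 0.0551/2)^(2 × 19.5)
Growth factor: (1 + 0.0551/2)^39 = 2.886128
A = $37,915.43 × 2.886128
A = $109,428.78

A = P(1 + r/n)^(nt) = $109,428.78


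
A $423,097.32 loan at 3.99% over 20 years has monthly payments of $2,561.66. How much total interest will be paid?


Total paid over the life of the loan = PMT × n.
Total paid = $2,561.66 × 240 = $614,798.40
Total interest = total paid − principal = $614,798.40 − $423,097.32 = $191,701.08

Total interest = (PMT × n) - PV = $191,701.08


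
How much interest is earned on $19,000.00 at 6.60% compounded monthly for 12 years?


Compound interest earned = final amount − principal.
A = P(1 + r/n)^(nt) = $19,000.00 × (1 + 0.066/12)^(12 × 12) = $41,857.41
Interest = A − P = $41,857.41 − $19,000.00 = $22,857.41

Interest = A - P = $22,857.41


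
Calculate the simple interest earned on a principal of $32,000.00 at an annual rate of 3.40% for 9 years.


Simple interest formula: I = P × r × t
I = $32,000.00 × 0.034 × 9
I = $9,792.00

I = P × r × t = $9,792.00


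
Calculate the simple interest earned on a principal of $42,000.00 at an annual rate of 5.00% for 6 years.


Simple interest formula: I = P × r × t
I = $42,000.00 × 0.05 × 6
I = $12,600.00

I = P × r × t = $12,600.00


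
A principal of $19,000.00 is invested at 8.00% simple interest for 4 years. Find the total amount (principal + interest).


Total amount formula: A = P(1 + rt) = P + P·r·t
Interest: I = P × r × t = $19,000.00 × 0.08 × 4 = $6,080.00
A = P + I = $19,000.00 + $6,080.00 = $25,080.00

A = P + I = P(1 + rt) = $25,080.00


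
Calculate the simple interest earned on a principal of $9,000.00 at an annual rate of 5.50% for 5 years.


Simple interest formula: I = P × r × t
I = $9,000.00 × 0.055 × 5
I = $2,475.00

I = P × r × t = $2,475.00


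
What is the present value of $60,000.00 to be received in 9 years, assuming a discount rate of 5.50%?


Present value formula: PV = FV / (1 + r)^t
PV = $60,000.00 / (1 + 0.055)^9
PV = $60,000.00 / 1.619094
PV = $37,057.76

PV = FV / (1 + r)^t = $37,057.76


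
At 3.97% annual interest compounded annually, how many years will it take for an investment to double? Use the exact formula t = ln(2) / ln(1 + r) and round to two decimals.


Doubling condition: (1 + r)^t = 2
Take ln of both sides: t × ln(1 + r) = ln(2)
t = ln(2) / ln(1 + r)
t = 0.693147 / 0.038932
t = 17.80

t = ln(2) / ln(1 + r) = 17.80 years


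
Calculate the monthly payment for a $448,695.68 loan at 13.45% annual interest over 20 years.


Loan payment formula: PMT = PV × r / (1 − (1 + r)^(−n))
Monthly rate r = 0.1345/12 ≈ 0.01120833, n = 240 months
Denominator: 1 − (1 + 0.1345/12)^(−240) = 0.931096
PMT = $448,695.68 × (0.1345/12) / 0.931096
PMT = $5,401.30 per month

PMT = PV × r / (1-(1+r)^(-n)) = $5,401.30/month


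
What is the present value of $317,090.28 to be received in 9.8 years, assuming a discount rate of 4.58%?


Present value formula: PV = FV / (1 + r)^t
PV = $317,090.28 / (1 + 0.0458)^9.8
PV = $317,090.28 / 1.5509459
PV = $204,449.61

PV = FV / (1 + r)^t = $204,449.61


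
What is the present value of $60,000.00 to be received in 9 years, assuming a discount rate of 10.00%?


Present value formula: PV = FV / (1 + r)^t
PV = $60,000.00 / (1 + 0.1)^9
PV = $60,000.00 / 2.3579477
PV = $25,445.86

PV = FV / (1 + r)^t = $25,445.86


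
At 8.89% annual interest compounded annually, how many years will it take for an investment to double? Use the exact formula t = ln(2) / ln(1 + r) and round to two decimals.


Doubling condition: (1 + r)^t = 2
Take ln of both sides: t × ln(1 + r) = ln(2)
t = ln(2) / ln(1 + r)
t = 0.693147 / 0.085168
t = 8.14

t = ln(2) / ln(1 + r) = 8.14 years


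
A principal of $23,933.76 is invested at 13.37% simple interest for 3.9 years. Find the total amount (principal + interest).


Total amount formula: A = P(1 + rt) = P + P·r·t
Interest: I = P × r × t = $23,933.76 × 0.1337 × 3.9 = $12,479.78
A = P + I = $23,933.76 + $12,479.78 = $36,413.54

A = P + I = P(1 + rt) = $36,413.54


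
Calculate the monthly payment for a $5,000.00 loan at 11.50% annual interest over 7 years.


Loan payment formula: PMT = PV × r / (1 − (1 + r)^(−n))
Monthly rate r = 0.115/12 ≈ 0.00958333, n = 84 months
Denominator: 1 − (1 + 0.115/12)^(−84) = 0.551195
PMT = $5,000.00 × (0.115/12) / 0.551195
PMT = $86.93 per month

PMT = PV × r / (1-(1+r)^(-n)) = $86.93/month


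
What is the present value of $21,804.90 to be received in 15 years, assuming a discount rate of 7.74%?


Present value formula: PV = FV / (1 + r)^t
PV = $21,804.90 / (1 + 0.0774)^15
PV = $21,804.90 / 3.059529
PV = $7,126.88

PV = FV / (1 + r)^t = $7,126.88


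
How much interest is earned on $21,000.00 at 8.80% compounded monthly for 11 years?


Compound interest earned = final amount − principal.
A = P(1 + r/n)^(nt) = $21,000.00 × (1 + 0.088/12)^(12 × 11) = $55,091.22
Interest = A − P = $55,091.22 − $21,000.00 = $34,091.22

Interest = A - P = $34,091.22


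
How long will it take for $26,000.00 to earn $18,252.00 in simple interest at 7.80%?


Rearrange the simple interest formula for t:
I = P × r × t  ⇒  t = I / (P × r)
t = $18,252.00 / ($26,000.00 × 0.078)
t = 9

t = I/(P×r) = 9 years


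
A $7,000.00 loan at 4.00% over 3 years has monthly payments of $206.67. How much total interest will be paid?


Total paid over the life of the loan = PMT × n.
Total paid = $206.67 × 36 = $7,440.12
Total interest = total paid − principal = $7,440.12 − $7,000.00 = $440.12

Total interest = (PMT × n) - PV = $440.12


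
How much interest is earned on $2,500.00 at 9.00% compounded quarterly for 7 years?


Compound interest earned = final amount − principal.
A = P(1 + r/n)^(nt) = $2,500.00 × (1 + 0.09/4)^(4 × 7) = $4,661.36
Interest = A − P = $4,661.36 − $2,500.00 = $2,161.36

Interest = A - P = $2,161.36


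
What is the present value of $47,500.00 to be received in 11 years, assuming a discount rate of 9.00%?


Present value formula: PV = FV / (1 + r)^t
PV = $47,500.00 / (1 + 0.09)^11
PV = $47,500.00 / 2.580426
PV = $18,407.81

PV = FV / (1 + r)^t = $18,407.81


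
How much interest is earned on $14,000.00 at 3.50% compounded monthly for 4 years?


Compound interest earned = final amount − principal.
A = P(1 + r/n)^(nt) = $14,000.00 × (1 + 0.035/12)^(12 × 4) = $16,100.55
Interest = A − P = $16,100.55 − $14,000.00 = $2,100.55

Interest = A - P = $2,100.55


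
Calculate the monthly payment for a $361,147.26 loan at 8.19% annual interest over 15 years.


Loan payment formula: PMT = PV × r / (1 − (1 + r)^(−n))
Monthly rate r = 0.0819/12 = 0.006825, n = 180 months
Denominator: 1 − (1 + 0.0819/12)^(−180) = 0.706044
PMT = $361,147.26 × (0.0819/12) / 0.706044
PMT = $3,491.04 per month

PMT = PV × r / (1-(1+r)^(-n)) = $3,491.04/month


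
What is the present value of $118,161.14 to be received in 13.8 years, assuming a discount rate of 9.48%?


Present value formula: PV = FV / (1 + r)^t
PV = $118,161.14 / (1 + 0.0948)^13.8
PV = $118,161.14 / 3.489957
PV = $33,857.48

PV = FV / (1 + r)^t = $33,857.48


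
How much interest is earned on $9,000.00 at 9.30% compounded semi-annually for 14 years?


Compound interest earned = final amount − principal.
A = P(1 + r/n)^(nt) = $9,000.00 × (1 + 0.093/2)^(2 × 14) = $32,132.24
Interest = A − P = $32,132.24 − $9,000.00 = $23,132.24

Interest = A - P = $23,132.24


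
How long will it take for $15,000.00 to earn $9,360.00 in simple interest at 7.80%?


Rearrange the simple interest formula for t:
I = P × r × t  ⇒  t = I / (P × r)
t = $9,360.00 / ($15,000.00 × 0.078)
t = 8

t = I/(P×r) = 8 years


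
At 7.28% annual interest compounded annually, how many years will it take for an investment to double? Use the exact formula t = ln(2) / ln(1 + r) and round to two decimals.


Doubling condition: (1 + r)^t = 2
Take ln of both sides: t × ln(1 + r) = ln(2)
t = ln(2) / ln(1 + r)
t = 0.693147 / 0.070272
t = 9.86

t = ln(2) / ln(1 + r) = 9.86 years


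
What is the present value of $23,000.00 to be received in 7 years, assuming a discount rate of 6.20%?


Present value formula: PV = FV / (1 + r)^t
PV = $23,000.00 / (1 + 0.062)^7
PV = $23,000.00 / 1.5236023
PV = $15,095.80

PV = FV / (1 + r)^t = $15,095.80


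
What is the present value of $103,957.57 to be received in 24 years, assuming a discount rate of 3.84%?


Present value formula: PV = FV / (1 + r)^t
PV = $103,957.57 / (1 + 0.0384)^24
PV = $103,957.57 / 2.470315
PV = $42,082.72

PV = FV / (1 + r)^t = $42,082.72


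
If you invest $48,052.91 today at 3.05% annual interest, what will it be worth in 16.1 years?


Future value formula: FV = PV × (1 + r)^t
FV = $48,052.91 × (1 + 0.0305)^16.1
FV = $48,052.91 × 1.6220817
FV = $77,945.75

FV = PV × (1 + r)^t = $77,945.75


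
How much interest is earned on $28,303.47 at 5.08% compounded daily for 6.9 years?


Compound interest earned = final amount − principal.
A = P(1 + r/n)^(nt) = $28,303.47 × (1 + 0.0508/365)^(365 × 6.9) = $40,184.45
Interest = A − P = $40,184.45 − $28,303.47 = $11,880.98

Interest = A - P = $11,880.98


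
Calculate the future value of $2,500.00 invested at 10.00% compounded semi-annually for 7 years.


Compound interest formula: A = P(1 + r/n)^(nt)
A = $2,500.00 × (1 + 0.1/2)^(2 × 7)
Growth factor: (1 + 0.1/2)^14 = 1.979932
A = $2,500.00 × 1.979932
A = $4,949.83

A = P(1 + r/n)^(nt) = $4,949.83


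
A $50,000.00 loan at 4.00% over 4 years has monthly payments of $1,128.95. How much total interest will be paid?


Total paid over the life of the loan = PMT × n.
Total paid = $1,128.95 × 48 = $54,189.60
Total interest = total paid − principal = $54,189.60 − $50,000.00 = $4,189.60

Total interest = (PMT × n) - PV = $4,189.60


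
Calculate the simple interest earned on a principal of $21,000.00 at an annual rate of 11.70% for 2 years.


Simple interest formula: I = P × r × t
I = $21,000.00 × 0.117 × 2
I = $4,914.00

I = P × r × t = $4,914.00


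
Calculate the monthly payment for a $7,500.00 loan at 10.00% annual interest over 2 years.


Loan payment formula: PMT = PV × r / (1 − (1 + r)^(−n))
Monthly rate r = 0.1/12 ≈ 0.00833333, n = 24 months
Denominator: 1 − (1 + 0.1/12)^(−24) = 0.180590
PMT = $7,500.00 × (0.1/12) / 0.180590
PMT = $346.09 per month

PMT = PV × r / (1-(1+r)^(-n)) = $346.09/month


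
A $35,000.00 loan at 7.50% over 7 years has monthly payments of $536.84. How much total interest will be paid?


Total paid over the life of the loan = PMT × n.
Total paid = $536.84 × 84 = $45,094.56
Total interest = total paid − principal = $45,094.56 − $35,000.00 = $10,094.56

Total interest = (PMT × n) - PV = $10,094.56


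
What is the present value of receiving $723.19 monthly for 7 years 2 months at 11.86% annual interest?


Present value of an ordinary annuity: PV = PMT × (1 − (1 + r)^(−n)) / r
Monthly rate r = 0.1186/12 ≈ 0.00988333, n = 86
PV = $723.19 × (1 − (1 + 0.1186/12)^(−86)) / (0.1186/12)
PV = $723.19 × 57.752127
PV = $41,765.76

PV = PMT × (1-(1+r)^(-n))/r = $41,765.76


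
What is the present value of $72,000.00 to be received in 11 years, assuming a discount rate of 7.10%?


Present value formula: PV = FV / (1 + r)^t
PV = $72,000.00 / (1 + 0.071)^11
PV = $72,000.00 / 2.126592
PV = $33,856.99

PV = FV / (1 + r)^t = $33,856.99


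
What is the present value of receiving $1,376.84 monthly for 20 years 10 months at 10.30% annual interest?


Present value of an ordinary annuity: PV = PMT × (1 − (1 + r)^(−n)) / r
Monthly rate r = 0.103/12 ≈ 0.00858333, n = 250
PV = $1,376.84 × (1 − (1 + 0.103/12)^(−250)) / (0.103/12)
PV = $1,376.84 × 102.751862
PV = $141,472.87

PV = PMT × (1-(1+r)^(-n))/r = $141,472.87


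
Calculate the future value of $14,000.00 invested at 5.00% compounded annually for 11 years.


Compound interest formula: A = P(1 + r/n)^(nt)
A = $14,000.00 × (1 + 0.05/1)^(1 × 11)
Growth factor: (1 + 0.05/1)^11 = 1.710339
A = $14,000.00 × 1.710339
A = $23,944.75

A = P(1 + r/n)^(nt) = $23,944.75


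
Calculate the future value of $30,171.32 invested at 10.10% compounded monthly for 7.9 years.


Compound interest formula: A = P(1 + r/n)^(nt)
A = $30,171.32 × (1 + 0.101/12)^(12 × 7.9)
Growth factor: (1 + 0.101/12)^94.8 = 2.213469
A = $30,171.32 × 2.213469
A = $66,783.28

A = P(1 + r/n)^(nt) = $66,783.28


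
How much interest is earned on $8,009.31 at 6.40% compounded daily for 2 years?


Compound interest earned = final amount − principal.
A = P(1 + r/n)^(nt) = $8,009.31 × (1 + 0.064/365)^(365 × 2) = $9,102.90
Interest = A − P = $9,102.90 − $8,009.31 = $1,093.59

Interest = A - P = $1,093.59


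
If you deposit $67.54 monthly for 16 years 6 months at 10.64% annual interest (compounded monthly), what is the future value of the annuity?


Future value of an ordinary annuity: FV = PMT × ((1 + r)^n − 1) / r
Monthly rate r = 0.1064/12 ≈ 0.00886667, n = 198
FV = $67.54 × ((1 + 0.1064/12)^198 − 1) / (0.1064/12)
FV = $67.54 × 534.847624
FV = $36,123.61

FV = PMT × ((1+r)^n - 1)/r = $36,123.61


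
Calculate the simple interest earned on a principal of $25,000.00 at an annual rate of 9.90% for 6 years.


Simple interest formula: I = P × r × t
I = $25,000.00 × 0.099 × 6
I = $14,850.00

I = P × r × t = $14,850.00


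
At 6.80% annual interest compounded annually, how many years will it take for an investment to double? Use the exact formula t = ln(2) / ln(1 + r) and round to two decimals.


Doubling condition: (1 + r)^t = 2
Take ln of both sides: t × ln(1 + r) = ln(2)
t = ln(2) / ln(1 + r)
t = 0.693147 / 0.065788
t = 10.54

t = ln(2) / ln(1 + r) = 10.54 years


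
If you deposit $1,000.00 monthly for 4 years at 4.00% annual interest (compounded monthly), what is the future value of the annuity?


Future value of an ordinary annuity: FV = PMT × ((1 + r)^n − 1) / r
Monthly rate r = 0.04/12 ≈ 0.00333333, n = 48
FV = $1,000.00 × ((1 + 0.04/12)^48 − 1) / (0.04/12)
FV = $1,000.00 × 51.959601
FV = $51,959.60

FV = PMT × ((1+r)^n - 1)/r = $51,959.60


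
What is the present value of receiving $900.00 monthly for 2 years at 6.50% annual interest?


Present value of an ordinary annuity: PV = PMT × (1 − (1 + r)^(−n)) / r
Monthly rate r = 0.065/12 ≈ 0.00541667, n = 24
PV = $900.00 × (1 − (1 + 0.065/12)^(−24)) / (0.065/12)
PV = $900.00 × 22.448578
PV = $20,203.72

PV = PMT × (1-(1+r)^(-n))/r = $20,203.72


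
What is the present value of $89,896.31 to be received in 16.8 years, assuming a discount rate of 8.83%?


Present value formula: PV = FV / (1 + r)^t
PV = $89,896.31 / (1 + 0.0883)^16.8
PV = $89,896.31 / 4.143592
PV = $21,695.26

PV = FV / (1 + r)^t = $21,695.26


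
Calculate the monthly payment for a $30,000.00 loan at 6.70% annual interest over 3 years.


Loan payment formula: PMT = PV × r / (1 − (1 + r)^(−n))
Monthly rate r = 0.067/12 ≈ 0.00558333, n = 36 months
Denominator: 1 − (1 + 0.067/12)^(−36) = 0.181630
PMT = $30,000.00 × (0.067/12) / 0.181630
PMT = $922.20 per month

PMT = PV × r / (1-(1+r)^(-n)) = $922.20/month


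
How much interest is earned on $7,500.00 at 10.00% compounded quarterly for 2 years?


Compound interest earned = final amount − principal.
A = P(1 + r/n)^(nt) = $7,500.00 × (1 + 0.1/4)^(4 × 2) = $9,138.02
Interest = A − P = $9,138.02 − $7,500.00 = $1,638.02

Interest = A - P = $1,638.02


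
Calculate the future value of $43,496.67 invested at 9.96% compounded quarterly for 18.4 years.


Compound interest formula: A = P(1 + r/n)^(nt)
A = $43,496.67 × (1 + 0.0996/4)^(4 × 18.4)
Growth factor: (1 + 0.0996/4)^73.6 = 6.1116418
A = $43,496.67 × 6.1116418
A = $265,836.07

A = P(1 + r/n)^(nt) = $265,836.07


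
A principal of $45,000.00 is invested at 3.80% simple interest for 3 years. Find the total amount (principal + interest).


Total amount formula: A = P(1 + rt) = P + P·r·t
Interest: I = P × r × t = $45,000.00 × 0.038 × 3 = $5,130.00
A = P + I = $45,000.00 + $5,130.00 = $50,130.00

A = P + I = P(1 + rt) = $50,130.00


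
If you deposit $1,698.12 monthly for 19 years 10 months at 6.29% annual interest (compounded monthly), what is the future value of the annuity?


Future value of an ordinary annuity: FV = PMT × ((1 + r)^n − 1) / r
Monthly rate r = 0.0629/12 ≈ 0.00524167, n = 238
FV = $1,698.12 × ((1 + 0.0629/12)^238 − 1) / (0.0629/12)
FV = $1,698.12 × 471.292964
FV = $800,312.01

FV = PMT × ((1+r)^n - 1)/r = $800,312.01


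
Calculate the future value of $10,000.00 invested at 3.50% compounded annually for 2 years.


Compound interest formula: A = P(1 + r/n)^(nt)
A = $10,000.00 × (1 + 0.035/1)^(1 × 2)
Growth factor: (1 + 0.035/1)^2 = 1.071225
A = $10,000.00 × 1.071225
A = $10,712.25

A = P(1 + r/n)^(nt) = $10,712.25


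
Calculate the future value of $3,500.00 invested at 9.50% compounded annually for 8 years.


Compound interest formula: A = P(1 + r/n)^(nt)
A = $3,500.00 × (1 + 0.095/1)^(1 × 8)
Growth factor: (1 + 0.095/1)^8 = 2.066869
A = $3,500.00 × 2.066869
A = $7,234.04

A = P(1 + r/n)^(nt) = $7,234.04


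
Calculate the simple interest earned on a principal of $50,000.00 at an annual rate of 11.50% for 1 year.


Simple interest formula: I = P × r × t
I = $50,000.00 × 0.115 × 1
I = $5,750.00

I = P × r × t = $5,750.00


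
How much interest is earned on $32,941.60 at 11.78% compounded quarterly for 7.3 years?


Compound interest earned = final amount − principal.
A = P(1 + r/n)^(nt) = $32,941.60 × (1 + 0.1178/4)^(4 × 7.3) = $76,880.86
Interest = A − P = $76,880.86 − $32,941.60 = $43,939.26

Interest = A - P = $43,939.26


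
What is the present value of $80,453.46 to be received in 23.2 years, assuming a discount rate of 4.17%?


Present value formula: PV = FV / (1 + r)^t
PV = $80,453.46 / (1 + 0.0417)^23.2
PV = $80,453.46 / 2.580060
PV = $31,182.79

PV = FV / (1 + r)^t = $31,182.79


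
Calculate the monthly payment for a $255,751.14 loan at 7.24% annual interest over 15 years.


Loan payment formula: PMT = PV × r / (1 − (1 + r)^(−n))
Monthly rate r = 0.0724/12 ≈ 0.00603333, n = 180 months
Denominator: 1 − (1 + 0.0724/12)^(−180) = 0.6613327
PMT = $255,751.14 × (0.0724/12) / 0.6613327
PMT = $2,333.22 per month

PMT = PV × r / (1-(1+r)^(-n)) = $2,333.22/month


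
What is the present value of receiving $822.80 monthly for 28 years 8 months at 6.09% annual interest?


Present value of an ordinary annuity: PV = PMT × (1 − (1 + r)^(−n)) / r
Monthly rate r = 0.0609/12 = 0.005075, n = 344
PV = $822.80 × (1 − (1 + 0.0609/12)^(−344)) / (0.0609/12)
PV = $822.80 × 162.506901
PV = $133,710.68

PV = PMT × (1-(1+r)^(-n))/r = $133,710.68


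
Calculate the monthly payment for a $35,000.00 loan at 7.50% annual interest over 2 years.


Loan payment formula: PMT = PV × r / (1 − (1 + r)^(−n))
Monthly rate r = 0.075/12 = 0.00625, n = 24 months
Denominator: 1 − (1 + 0.075/12)^(−24) = 0.138890
PMT = $35,000.00 × (0.075/12) / 0.138890
PMT = $1,574.99 per month

PMT = PV × r / (1-(1+r)^(-n)) = $1,574.99/month


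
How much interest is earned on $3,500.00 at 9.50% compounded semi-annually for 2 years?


Compound interest earned = final amount − principal.
A = P(1 + r/n)^(nt) = $3,500.00 × (1 + 0.095/2)^(2 × 2) = $4,213.90
Interest = A − P = $4,213.90 − $3,500.00 = $713.90

Interest = A - P = $713.90


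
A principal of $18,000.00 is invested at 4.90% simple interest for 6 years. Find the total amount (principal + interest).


Total amount formula: A = P(1 + rt) = P + P·r·t
Interest: I = P × r × t = $18,000.00 × 0.049 × 6 = $5,292.00
A = P + I = $18,000.00 + $5,292.00 = $23,292.00

A = P + I = P(1 + rt) = $23,292.00


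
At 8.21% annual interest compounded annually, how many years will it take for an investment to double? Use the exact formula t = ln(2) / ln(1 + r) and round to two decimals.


Doubling condition: (1 + r)^t = 2
Take ln of both sides: t × ln(1 + r) = ln(2)
t = ln(2) / ln(1 + r)
t = 0.693147 / 0.078904
t = 8.78

t = ln(2) / ln(1 + r) = 8.78 years


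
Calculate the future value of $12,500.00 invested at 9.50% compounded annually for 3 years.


Compound interest formula: A = P(1 + r/n)^(nt)
A = $12,500.00 × (1 + 0.095/1)^(1 × 3)
Growth factor: (1 + 0.095/1)^3 = 1.312932
A = $12,500.00 × 1.312932
A = $16,411.65

A = P(1 + r/n)^(nt) = $16,411.65


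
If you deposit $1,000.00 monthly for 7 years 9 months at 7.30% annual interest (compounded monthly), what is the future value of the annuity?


Future value of an ordinary annuity: FV = PMT × ((1 + r)^n − 1) / r
Monthly rate r = 0.073/12 ≈ 0.00608333, n = 93
FV = $1,000.00 × ((1 + 0.073/12)^93 − 1) / (0.073/12)
FV = $1,000.00 × 124.562089
FV = $124,562.09

FV = PMT × ((1+r)^n - 1)/r = $124,562.09


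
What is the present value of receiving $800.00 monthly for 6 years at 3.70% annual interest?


Present value of an ordinary annuity: PV = PMT × (1 − (1 + r)^(−n)) / r
Monthly rate r = 0.037/12 ≈ 0.00308333, n = 72
PV = $800.00 × (1 − (1 + 0.037/12)^(−72)) / (0.037/12)
PV = $800.00 × 64.479256
PV = $51,583.40

PV = PMT × (1-(1+r)^(-n))/r = $51,583.40
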